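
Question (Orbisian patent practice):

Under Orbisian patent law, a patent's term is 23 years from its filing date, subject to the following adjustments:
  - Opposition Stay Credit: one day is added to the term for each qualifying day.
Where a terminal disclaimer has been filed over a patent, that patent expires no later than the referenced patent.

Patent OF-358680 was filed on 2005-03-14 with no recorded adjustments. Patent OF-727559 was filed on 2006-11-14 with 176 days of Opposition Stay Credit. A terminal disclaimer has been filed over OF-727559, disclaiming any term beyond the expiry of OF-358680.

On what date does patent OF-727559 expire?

2028-03-14

Natural term of OF-727559:
  Base: filing + 23 years → 14 November 2029.
  Opposition Stay Credit: +176 days → 9 May 2030.
Expiry of referenced patent OF-358680:
  Base: filing + 23 years → 14 March 2028.
Terminal disclaimer: OF-727559 expires on the earlier of 9 May 2030 and 14 March 2028.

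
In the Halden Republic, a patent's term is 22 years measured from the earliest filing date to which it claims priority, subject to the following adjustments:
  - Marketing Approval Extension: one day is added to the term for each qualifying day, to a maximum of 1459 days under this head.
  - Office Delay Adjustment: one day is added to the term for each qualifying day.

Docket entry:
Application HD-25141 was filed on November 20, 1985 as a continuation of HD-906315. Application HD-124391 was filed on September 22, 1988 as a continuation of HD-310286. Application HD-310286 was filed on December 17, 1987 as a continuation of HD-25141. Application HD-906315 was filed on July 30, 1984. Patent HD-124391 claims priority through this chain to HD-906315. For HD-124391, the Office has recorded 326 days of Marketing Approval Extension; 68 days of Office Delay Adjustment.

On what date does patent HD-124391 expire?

Earliest priority filing: 30 July 1984.
Base term: 30 July 1984 + 22 years → 30 July 2006.
Marketing Approval Extension: 326 days (within the 1459-day cap) → +326 days → 21 June 2007.
Office Delay Adjustment: +68 days → 28 August 2007.

2007-08-28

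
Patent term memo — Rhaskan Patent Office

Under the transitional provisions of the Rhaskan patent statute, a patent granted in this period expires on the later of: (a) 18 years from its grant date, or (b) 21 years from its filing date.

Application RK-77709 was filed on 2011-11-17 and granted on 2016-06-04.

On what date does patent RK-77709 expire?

2034-06-04

(a) grant + 18 years → 4 June 2034.
(b) filing + 21 years → 17 November 2032.
Later of the two: 4 June 2034.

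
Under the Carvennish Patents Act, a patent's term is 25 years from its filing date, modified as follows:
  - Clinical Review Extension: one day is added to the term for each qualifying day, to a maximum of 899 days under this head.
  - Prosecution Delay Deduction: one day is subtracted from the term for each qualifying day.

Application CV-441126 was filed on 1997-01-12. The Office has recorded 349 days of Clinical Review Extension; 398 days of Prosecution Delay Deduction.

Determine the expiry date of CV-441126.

Base term: filing date + 25 years → 12 January 2022.
Clinical Review Extension: 349 days (within the 899-day cap) → +349 days → 27 December 2022.
Prosecution Delay Deduction: −398 days → 24 November 2021.

November 24, 2021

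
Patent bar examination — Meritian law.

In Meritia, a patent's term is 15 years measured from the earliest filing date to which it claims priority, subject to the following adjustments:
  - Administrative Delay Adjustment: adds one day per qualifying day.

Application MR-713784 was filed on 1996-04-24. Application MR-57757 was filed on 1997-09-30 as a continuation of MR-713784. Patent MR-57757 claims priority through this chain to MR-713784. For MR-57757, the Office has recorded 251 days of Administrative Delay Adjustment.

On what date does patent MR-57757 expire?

Earliest priority filing: 24 April 1996.
Base term: 24 April 1996 + 15 years → 24 April 2011.
Administrative Delay Adjustment: +251 days → 31 December 2011.

2011-12-31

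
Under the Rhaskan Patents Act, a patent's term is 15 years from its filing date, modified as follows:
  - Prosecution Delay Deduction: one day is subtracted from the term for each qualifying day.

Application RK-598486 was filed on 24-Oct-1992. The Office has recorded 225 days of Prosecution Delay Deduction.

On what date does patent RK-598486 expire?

Base term: filing date + 15 years → 24 October 2007.
Prosecution Delay Deduction: −225 days → 13 March 2007.

March 13, 2007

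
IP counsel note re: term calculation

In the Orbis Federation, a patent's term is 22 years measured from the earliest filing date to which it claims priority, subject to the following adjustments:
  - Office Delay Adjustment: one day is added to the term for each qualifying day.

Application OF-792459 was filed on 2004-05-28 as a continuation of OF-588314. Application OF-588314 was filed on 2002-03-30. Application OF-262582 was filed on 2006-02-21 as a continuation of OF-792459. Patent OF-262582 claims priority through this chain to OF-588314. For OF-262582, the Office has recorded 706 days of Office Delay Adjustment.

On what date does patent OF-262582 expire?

March 6, 2026

Earliest priority filing: 30 March 2002.
Base term: 30 March 2002 + 22 years → 30 March 2024.
Office Delay Adjustment: +706 days → 6 March 2026.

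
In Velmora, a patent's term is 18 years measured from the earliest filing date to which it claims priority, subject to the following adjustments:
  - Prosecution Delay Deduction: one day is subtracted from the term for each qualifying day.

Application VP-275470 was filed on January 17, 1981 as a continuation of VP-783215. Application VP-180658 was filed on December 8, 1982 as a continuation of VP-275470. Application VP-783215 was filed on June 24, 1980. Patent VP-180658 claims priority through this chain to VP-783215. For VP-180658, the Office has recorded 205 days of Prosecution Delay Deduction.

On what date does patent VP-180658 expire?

Earliest priority filing: 24 June 1980.
Base term: 24 June 1980 + 18 years → 24 June 1998.
Prosecution Delay Deduction: −205 days → 1 December 1997.

1997-12-01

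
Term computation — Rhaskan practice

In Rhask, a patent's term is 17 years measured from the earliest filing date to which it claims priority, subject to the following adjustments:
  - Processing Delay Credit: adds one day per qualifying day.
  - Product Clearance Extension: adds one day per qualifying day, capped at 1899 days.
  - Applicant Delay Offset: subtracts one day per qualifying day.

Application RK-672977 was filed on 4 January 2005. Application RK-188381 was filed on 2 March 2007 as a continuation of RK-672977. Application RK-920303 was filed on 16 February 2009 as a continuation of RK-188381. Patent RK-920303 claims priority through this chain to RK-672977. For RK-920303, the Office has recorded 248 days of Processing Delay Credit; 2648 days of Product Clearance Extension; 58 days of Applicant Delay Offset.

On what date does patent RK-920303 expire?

2027-09-24

Earliest priority filing: 4 January 2005.
Base term: 4 January 2005 + 17 years → 4 January 2022.
Processing Delay Credit: +248 days → 9 September 2022.
Product Clearance Extension: 2648 days claimed exceeds the 1899-day cap, so +1899 days → 21 November 2027.
Applicant Delay Offset: −58 days → 24 September 2027.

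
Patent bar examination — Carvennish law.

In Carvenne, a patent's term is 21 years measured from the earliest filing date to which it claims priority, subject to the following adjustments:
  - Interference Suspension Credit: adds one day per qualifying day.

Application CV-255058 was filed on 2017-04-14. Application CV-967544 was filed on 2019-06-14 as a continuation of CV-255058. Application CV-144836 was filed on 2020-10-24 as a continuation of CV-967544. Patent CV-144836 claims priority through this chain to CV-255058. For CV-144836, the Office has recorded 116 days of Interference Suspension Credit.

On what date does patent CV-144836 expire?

August 8, 2038

Earliest priority filing: 14 April 2017.
Base term: 14 April 2017 + 21 years → 14 April 2038.
Interference Suspension Credit: +116 days → 8 August 2038.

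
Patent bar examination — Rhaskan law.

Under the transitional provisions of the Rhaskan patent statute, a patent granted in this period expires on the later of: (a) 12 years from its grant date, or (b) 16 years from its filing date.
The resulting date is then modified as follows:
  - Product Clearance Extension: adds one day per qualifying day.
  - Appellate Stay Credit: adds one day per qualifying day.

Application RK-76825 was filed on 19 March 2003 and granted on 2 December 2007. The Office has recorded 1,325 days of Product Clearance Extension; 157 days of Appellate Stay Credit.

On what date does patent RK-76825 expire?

(a) grant + 12 years → 2 December 2019.
(b) filing + 16 years → 19 March 2019.
Later of the two: 2 December 2019.
Product Clearance Extension: +1325 days → 19 July 2023.
Appellate Stay Credit: +157 days → 23 December 2023.

2023-12-23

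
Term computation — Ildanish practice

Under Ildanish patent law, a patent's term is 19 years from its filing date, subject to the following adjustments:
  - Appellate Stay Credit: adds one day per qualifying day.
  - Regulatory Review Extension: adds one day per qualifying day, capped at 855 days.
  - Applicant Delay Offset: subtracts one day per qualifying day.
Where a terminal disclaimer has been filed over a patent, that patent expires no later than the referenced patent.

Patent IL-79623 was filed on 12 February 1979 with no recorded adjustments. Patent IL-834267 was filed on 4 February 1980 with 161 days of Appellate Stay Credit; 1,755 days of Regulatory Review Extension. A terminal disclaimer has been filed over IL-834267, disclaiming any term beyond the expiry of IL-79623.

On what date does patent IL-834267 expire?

February 12, 1998

Natural term of IL-834267:
  Base: filing + 19 years → 4 February 1999.
  Appellate Stay Credit: +161 days → 15 July 1999.
  Regulatory Review Extension: 1755 days claimed exceeds the 855-day cap, so +855 days → 16 November 2001.
Expiry of referenced patent IL-79623:
  Base: filing + 19 years → 12 February 1998.
Terminal disclaimer: IL-834267 expires on the earlier of 16 November 2001 and 12 February 1998.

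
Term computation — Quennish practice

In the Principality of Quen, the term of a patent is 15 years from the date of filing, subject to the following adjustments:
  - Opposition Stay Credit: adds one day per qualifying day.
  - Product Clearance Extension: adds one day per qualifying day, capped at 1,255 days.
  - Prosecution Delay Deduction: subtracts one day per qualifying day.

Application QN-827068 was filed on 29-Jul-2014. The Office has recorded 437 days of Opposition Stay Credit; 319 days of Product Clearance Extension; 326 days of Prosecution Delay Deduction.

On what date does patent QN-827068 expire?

Base term: filing date + 15 years → 29 July 2029.
Opposition Stay Credit: +437 days → 9 October 2030.
Product Clearance Extension: 319 days (within the 1255-day cap) → +319 days → 24 August 2031.
Prosecution Delay Deduction: −326 days → 2 October 2030.

2030-10-02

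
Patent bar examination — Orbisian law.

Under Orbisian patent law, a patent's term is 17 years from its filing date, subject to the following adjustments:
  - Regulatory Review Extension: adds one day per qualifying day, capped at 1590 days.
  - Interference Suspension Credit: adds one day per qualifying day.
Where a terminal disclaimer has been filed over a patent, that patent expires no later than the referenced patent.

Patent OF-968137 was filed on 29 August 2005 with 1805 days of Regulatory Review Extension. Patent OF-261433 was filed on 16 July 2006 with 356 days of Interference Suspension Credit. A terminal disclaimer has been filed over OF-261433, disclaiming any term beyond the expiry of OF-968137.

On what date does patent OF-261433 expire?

2024-07-06

Natural term of OF-261433:
  Base: filing + 17 years → 16 July 2023.
  Interference Suspension Credit: +356 days → 6 July 2024.
Expiry of referenced patent OF-968137:
  Base: filing + 17 years → 29 August 2022.
  Regulatory Review Extension: 1805 days claimed exceeds the 1590-day cap, so +1590 days → 5 January 2027.
Terminal disclaimer: OF-261433 expires on the earlier of 6 July 2024 and 5 January 2027.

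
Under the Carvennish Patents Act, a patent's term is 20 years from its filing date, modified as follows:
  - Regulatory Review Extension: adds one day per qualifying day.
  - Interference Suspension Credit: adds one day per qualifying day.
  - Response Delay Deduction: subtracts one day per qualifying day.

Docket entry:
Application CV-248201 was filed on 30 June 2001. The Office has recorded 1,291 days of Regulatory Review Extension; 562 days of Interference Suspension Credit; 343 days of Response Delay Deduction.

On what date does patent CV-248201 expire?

August 18, 2025

Base term: filing date + 20 years → 30 June 2021.
Regulatory Review Extension: +1291 days → 11 January 2025.
Interference Suspension Credit: +562 days → 27 July 2026.
Response Delay Deduction: −343 days → 18 August 2025.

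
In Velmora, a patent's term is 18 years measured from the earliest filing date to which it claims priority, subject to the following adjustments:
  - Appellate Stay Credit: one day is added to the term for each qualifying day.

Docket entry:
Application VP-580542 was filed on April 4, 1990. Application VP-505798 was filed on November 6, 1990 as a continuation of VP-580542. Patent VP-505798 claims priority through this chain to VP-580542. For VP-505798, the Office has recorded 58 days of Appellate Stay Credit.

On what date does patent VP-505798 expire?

2008-06-01

Earliest priority filing: 4 April 1990.
Base term: 4 April 1990 + 18 years → 4 April 2008.
Appellate Stay Credit: +58 days → 1 June 2008.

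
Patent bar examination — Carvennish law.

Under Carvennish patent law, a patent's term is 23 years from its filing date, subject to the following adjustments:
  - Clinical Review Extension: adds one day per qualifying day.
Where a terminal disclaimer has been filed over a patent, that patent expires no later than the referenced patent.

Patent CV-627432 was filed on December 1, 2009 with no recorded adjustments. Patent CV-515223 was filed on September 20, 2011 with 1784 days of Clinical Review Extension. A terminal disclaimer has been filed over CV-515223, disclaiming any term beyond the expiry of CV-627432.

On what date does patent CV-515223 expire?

Natural term of CV-515223:
  Base: filing + 23 years → 20 September 2034.
  Clinical Review Extension: +1784 days → 9 August 2039.
Expiry of referenced patent CV-627432:
  Base: filing + 23 years → 1 December 2032.
Terminal disclaimer: CV-515223 expires on the earlier of 9 August 2039 and 1 December 2032.

2032-12-01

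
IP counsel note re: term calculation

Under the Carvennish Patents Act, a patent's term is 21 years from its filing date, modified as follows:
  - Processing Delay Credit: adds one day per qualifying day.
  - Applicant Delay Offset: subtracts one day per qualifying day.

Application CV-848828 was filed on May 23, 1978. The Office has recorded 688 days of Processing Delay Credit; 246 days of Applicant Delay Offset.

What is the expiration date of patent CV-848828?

2000-08-07

Base term: filing date + 21 years → 23 May 1999.
Processing Delay Credit: +688 days → 10 April 2001.
Applicant Delay Offset: −246 days → 7 August 2000.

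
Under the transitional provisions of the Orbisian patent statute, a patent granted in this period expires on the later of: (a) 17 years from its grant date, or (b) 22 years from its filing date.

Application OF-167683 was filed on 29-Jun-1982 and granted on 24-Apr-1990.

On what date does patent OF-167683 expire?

2007-04-24

(a) grant + 17 years → 24 April 2007.
(b) filing + 22 years → 29 June 2004.
Later of the two: 24 April 2007.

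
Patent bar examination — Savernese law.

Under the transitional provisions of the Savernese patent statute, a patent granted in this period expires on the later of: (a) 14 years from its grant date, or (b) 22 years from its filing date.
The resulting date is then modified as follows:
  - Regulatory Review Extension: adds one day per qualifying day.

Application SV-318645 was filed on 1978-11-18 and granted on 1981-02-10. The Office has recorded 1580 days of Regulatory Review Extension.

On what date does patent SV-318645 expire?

2005-03-17

(a) grant + 14 years → 10 February 1995.
(b) filing + 22 years → 18 November 2000.
Later of the two: 18 November 2000.
Regulatory Review Extension: +1580 days → 17 March 2005.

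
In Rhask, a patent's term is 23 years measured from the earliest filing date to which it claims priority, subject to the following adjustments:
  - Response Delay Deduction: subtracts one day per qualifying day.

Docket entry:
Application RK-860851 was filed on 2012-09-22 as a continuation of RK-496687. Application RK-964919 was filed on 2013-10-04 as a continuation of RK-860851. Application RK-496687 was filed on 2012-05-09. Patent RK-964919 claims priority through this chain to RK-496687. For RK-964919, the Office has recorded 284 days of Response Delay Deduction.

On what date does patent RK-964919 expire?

2034-07-29

Earliest priority filing: 9 May 2012.
Base term: 9 May 2012 + 23 years → 9 May 2035.
Response Delay Deduction: −284 days → 29 July 2034.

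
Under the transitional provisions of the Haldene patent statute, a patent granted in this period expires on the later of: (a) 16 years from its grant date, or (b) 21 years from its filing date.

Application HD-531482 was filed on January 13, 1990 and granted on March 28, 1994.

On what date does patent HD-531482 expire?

(a) grant + 16 years → 28 March 2010.
(b) filing + 21 years → 13 January 2011.
Later of the two: 13 January 2011.

2011-01-13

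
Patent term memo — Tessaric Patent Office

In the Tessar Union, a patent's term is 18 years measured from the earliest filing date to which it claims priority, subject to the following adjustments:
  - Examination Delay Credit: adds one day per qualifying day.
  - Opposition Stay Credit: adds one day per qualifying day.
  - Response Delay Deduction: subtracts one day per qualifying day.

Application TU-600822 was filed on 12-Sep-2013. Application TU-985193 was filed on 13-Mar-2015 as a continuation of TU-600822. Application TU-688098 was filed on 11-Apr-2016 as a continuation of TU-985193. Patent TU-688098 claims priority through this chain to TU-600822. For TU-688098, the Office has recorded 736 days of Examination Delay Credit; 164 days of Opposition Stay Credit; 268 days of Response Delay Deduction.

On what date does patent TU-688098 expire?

2033-06-05

Earliest priority filing: 12 September 2013.
Base term: 12 September 2013 + 18 years → 12 September 2031.
Examination Delay Credit: +736 days → 17 September 2033.
Opposition Stay Credit: +164 days → 28 February 2034.
Response Delay Deduction: −268 days → 5 June 2033.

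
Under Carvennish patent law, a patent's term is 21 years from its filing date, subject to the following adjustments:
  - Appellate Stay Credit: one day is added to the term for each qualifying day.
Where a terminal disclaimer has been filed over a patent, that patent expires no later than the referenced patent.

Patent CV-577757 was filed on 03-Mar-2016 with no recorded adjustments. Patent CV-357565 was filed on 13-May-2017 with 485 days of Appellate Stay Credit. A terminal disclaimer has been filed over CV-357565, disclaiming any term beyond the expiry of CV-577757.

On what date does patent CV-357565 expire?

March 3, 2037

Natural term of CV-357565:
  Base: filing + 21 years → 13 May 2038.
  Appellate Stay Credit: +485 days → 10 September 2039.
Expiry of referenced patent CV-577757:
  Base: filing + 21 years → 3 March 2037.
Terminal disclaimer: CV-357565 expires on the earlier of 10 September 2039 and 3 March 2037.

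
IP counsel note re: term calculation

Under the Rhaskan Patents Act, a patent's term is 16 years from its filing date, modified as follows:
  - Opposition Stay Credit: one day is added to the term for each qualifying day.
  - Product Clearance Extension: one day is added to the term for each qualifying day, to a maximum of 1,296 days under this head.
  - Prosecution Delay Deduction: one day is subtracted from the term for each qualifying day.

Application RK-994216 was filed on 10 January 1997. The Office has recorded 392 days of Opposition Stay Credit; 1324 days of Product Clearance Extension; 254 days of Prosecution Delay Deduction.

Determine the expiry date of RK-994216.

Base term: filing date + 16 years → 10 January 2013.
Opposition Stay Credit: +392 days → 6 February 2014.
Product Clearance Extension: 1324 days claimed exceeds the 1296-day cap, so +1296 days → 25 August 2017.
Prosecution Delay Deduction: −254 days → 14 December 2016.

2016-12-14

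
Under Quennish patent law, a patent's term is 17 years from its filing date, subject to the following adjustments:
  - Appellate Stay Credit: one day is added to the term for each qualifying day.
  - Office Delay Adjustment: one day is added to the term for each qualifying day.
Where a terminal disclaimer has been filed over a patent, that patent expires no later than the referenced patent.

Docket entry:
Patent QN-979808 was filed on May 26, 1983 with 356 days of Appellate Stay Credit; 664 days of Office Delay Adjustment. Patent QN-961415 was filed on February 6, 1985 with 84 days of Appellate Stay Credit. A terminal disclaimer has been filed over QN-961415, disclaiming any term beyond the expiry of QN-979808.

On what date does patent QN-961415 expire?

2002-05-01

Natural term of QN-961415:
  Base: filing + 17 years → 6 February 2002.
  Appellate Stay Credit: +84 days → 1 May 2002.
Expiry of referenced patent QN-979808:
  Base: filing + 17 years → 26 May 2000.
  Appellate Stay Credit: +356 days → 17 May 2001.
  Office Delay Adjustment: +664 days → 12 March 2003.
Terminal disclaimer: QN-961415 expires on the earlier of 1 May 2002 and 12 March 2003.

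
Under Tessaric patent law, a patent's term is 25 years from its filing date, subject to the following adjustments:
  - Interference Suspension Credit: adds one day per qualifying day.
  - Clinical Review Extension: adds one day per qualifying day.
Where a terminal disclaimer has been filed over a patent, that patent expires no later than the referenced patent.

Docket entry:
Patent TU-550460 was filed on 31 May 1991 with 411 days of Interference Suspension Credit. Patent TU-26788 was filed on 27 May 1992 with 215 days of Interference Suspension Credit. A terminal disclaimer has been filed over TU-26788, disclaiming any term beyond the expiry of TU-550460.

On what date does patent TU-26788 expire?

2017-07-16

Natural term of TU-26788:
  Base: filing + 25 years → 27 May 2017.
  Interference Suspension Credit: +215 days → 28 December 2017.
Expiry of referenced patent TU-550460:
  Base: filing + 25 years → 31 May 2016.
  Interference Suspension Credit: +411 days → 16 July 2017.
Terminal disclaimer: TU-26788 expires on the earlier of 28 December 2017 and 16 July 2017.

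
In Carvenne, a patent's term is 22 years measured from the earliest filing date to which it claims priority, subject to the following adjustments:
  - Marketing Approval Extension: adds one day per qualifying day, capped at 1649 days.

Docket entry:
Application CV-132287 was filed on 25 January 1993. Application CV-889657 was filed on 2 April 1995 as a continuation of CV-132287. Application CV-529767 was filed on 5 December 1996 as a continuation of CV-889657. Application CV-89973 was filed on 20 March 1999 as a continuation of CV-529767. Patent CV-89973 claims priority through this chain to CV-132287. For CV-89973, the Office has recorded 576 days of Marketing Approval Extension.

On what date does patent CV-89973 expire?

Earliest priority filing: 25 January 1993.
Base term: 25 January 1993 + 22 years → 25 January 2015.
Marketing Approval Extension: 576 days (within the 1649-day cap) → +576 days → 23 August 2016.

August 23, 2016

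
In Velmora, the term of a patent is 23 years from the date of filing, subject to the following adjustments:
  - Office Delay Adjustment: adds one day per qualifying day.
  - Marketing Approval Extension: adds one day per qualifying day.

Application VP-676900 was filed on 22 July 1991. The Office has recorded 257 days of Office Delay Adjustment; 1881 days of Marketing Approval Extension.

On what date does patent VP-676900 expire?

May 29, 2020

Base term: filing date + 23 years → 22 July 2014.
Office Delay Adjustment: +257 days → 5 April 2015.
Marketing Approval Extension: +1881 days → 29 May 2020.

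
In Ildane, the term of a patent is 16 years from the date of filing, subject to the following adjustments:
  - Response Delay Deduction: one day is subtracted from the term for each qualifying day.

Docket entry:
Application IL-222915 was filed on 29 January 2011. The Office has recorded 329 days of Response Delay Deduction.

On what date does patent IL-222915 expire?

2026-03-06

Base term: filing date + 16 years → 29 January 2027.
Response Delay Deduction: −329 days → 6 March 2026.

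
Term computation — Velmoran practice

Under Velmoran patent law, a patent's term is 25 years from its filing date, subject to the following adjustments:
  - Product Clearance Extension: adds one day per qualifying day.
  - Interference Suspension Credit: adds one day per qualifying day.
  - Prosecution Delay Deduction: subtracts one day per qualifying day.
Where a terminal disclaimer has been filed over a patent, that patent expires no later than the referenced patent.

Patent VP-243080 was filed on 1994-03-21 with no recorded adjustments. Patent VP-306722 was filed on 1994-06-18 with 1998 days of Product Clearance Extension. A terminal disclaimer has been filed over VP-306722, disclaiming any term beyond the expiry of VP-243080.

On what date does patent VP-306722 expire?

March 21, 2019

Natural term of VP-306722:
  Base: filing + 25 years → 18 June 2019.
  Product Clearance Extension: +1998 days → 6 December 2024.
Expiry of referenced patent VP-243080:
  Base: filing + 25 years → 21 March 2019.
Terminal disclaimer: VP-306722 expires on the earlier of 6 December 2024 and 21 March 2019.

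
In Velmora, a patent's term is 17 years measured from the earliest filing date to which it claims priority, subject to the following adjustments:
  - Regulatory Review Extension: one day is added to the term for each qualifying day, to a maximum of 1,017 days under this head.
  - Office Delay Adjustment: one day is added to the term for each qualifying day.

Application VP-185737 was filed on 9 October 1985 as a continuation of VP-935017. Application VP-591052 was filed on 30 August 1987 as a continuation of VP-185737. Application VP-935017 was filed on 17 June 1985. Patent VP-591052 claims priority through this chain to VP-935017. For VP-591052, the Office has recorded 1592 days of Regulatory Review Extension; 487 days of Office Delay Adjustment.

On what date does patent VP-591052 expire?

July 30, 2006

Earliest priority filing: 17 June 1985.
Base term: 17 June 1985 + 17 years → 17 June 2002.
Regulatory Review Extension: 1592 days claimed exceeds the 1017-day cap, so +1017 days → 30 March 2005.
Office Delay Adjustment: +487 days → 30 July 2006.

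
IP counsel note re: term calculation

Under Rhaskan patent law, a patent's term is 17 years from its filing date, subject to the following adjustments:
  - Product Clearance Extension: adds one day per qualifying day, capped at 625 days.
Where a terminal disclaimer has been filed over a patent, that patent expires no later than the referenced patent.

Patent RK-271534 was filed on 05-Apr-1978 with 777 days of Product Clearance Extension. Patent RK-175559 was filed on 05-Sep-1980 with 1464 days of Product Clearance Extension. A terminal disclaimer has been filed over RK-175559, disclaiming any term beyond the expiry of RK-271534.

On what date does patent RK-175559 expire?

Natural term of RK-175559:
  Base: filing + 17 years → 5 September 1997.
  Product Clearance Extension: 1464 days claimed exceeds the 625-day cap, so +625 days → 23 May 1999.
Expiry of referenced patent RK-271534:
  Base: filing + 17 years → 5 April 1995.
  Product Clearance Extension: 777 days claimed exceeds the 625-day cap, so +625 days → 20 December 1996.
Terminal disclaimer: RK-175559 expires on the earlier of 23 May 1999 and 20 December 1996.

1996-12-20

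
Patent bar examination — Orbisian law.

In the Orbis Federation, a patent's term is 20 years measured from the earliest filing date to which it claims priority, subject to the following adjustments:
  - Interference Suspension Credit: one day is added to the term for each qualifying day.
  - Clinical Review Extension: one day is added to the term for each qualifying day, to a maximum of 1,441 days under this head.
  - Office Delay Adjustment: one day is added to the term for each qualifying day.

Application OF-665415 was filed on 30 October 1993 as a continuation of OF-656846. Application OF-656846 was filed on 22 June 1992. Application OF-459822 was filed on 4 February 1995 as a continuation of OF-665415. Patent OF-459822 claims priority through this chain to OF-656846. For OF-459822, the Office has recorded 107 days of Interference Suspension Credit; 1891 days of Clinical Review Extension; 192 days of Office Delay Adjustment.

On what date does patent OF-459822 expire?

2017-03-28

Earliest priority filing: 22 June 1992.
Base term: 22 June 1992 + 20 years → 22 June 2012.
Interference Suspension Credit: +107 days → 7 October 2012.
Clinical Review Extension: 1891 days claimed exceeds the 1441-day cap, so +1441 days → 17 September 2016.
Office Delay Adjustment: +192 days → 28 March 2017.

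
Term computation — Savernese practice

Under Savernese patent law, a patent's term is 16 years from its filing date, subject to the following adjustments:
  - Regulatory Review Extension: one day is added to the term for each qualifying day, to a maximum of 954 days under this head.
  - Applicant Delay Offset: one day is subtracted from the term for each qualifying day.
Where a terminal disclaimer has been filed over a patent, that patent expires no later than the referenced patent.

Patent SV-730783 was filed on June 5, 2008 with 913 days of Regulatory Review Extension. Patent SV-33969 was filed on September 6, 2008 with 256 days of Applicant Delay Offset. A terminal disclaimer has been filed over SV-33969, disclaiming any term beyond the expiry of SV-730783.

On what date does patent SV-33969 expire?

2023-12-25

Natural term of SV-33969:
  Base: filing + 16 years → 6 September 2024.
  Applicant Delay Offset: −256 days → 25 December 2023.
Expiry of referenced patent SV-730783:
  Base: filing + 16 years → 5 June 2024.
  Regulatory Review Extension: 913 days (within the 954-day cap) → +913 days → 5 December 2026.
Terminal disclaimer: SV-33969 expires on the earlier of 25 December 2023 and 5 December 2026.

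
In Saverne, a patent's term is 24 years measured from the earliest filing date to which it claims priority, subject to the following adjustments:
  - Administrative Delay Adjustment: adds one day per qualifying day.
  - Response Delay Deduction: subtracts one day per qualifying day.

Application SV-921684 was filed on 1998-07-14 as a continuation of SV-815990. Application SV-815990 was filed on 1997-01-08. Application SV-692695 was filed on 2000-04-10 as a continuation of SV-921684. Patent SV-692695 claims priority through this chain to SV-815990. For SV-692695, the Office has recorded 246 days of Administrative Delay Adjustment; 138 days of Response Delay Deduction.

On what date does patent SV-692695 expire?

April 26, 2021

Earliest priority filing: 8 January 1997.
Base term: 8 January 1997 + 24 years → 8 January 2021.
Administrative Delay Adjustment: +246 days → 11 September 2021.
Response Delay Deduction: −138 days → 26 April 2021.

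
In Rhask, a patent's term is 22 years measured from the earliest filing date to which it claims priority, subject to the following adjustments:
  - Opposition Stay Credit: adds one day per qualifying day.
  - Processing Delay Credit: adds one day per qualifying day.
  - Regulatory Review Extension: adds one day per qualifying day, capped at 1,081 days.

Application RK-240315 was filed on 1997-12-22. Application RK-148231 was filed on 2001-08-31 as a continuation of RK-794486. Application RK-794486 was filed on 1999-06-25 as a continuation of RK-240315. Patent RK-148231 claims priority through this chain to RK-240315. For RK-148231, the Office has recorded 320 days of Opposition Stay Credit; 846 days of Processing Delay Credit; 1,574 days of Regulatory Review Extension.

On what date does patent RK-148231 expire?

Earliest priority filing: 22 December 1997.
Base term: 22 December 1997 + 22 years → 22 December 2019.
Opposition Stay Credit: +320 days → 6 November 2020.
Processing Delay Credit: +846 days → 2 March 2023.
Regulatory Review Extension: 1574 days claimed exceeds the 1081-day cap, so +1081 days → 15 February 2026.

2026-02-15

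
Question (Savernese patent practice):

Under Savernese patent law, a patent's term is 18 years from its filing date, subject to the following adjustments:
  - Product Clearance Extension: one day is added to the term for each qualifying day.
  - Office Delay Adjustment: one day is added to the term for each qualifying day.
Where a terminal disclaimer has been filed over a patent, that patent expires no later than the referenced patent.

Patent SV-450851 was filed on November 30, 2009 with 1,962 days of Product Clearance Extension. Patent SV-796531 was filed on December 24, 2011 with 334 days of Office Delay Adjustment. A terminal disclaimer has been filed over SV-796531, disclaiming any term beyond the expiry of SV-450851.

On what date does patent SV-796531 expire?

Natural term of SV-796531:
  Base: filing + 18 years → 24 December 2029.
  Office Delay Adjustment: +334 days → 23 November 2030.
Expiry of referenced patent SV-450851:
  Base: filing + 18 years → 30 November 2027.
  Product Clearance Extension: +1962 days → 14 April 2033.
Terminal disclaimer: SV-796531 expires on the earlier of 23 November 2030 and 14 April 2033.

November 23, 2030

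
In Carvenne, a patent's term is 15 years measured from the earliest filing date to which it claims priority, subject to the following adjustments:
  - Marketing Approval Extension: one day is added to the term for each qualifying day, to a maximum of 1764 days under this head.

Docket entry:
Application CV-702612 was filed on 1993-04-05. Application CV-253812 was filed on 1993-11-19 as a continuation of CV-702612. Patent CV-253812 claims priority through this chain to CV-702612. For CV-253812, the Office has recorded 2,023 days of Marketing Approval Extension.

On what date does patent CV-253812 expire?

February 2, 2013

Earliest priority filing: 5 April 1993.
Base term: 5 April 1993 + 15 years → 5 April 2008.
Marketing Approval Extension: 2023 days claimed exceeds the 1764-day cap, so +1764 days → 2 February 2013.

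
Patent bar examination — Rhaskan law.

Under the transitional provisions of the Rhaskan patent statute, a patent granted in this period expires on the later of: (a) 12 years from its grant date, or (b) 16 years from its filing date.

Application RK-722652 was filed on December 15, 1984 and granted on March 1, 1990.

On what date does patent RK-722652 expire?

(a) grant + 12 years → 1 March 2002.
(b) filing + 16 years → 15 December 2000.
Later of the two: 1 March 2002.

March 1, 2002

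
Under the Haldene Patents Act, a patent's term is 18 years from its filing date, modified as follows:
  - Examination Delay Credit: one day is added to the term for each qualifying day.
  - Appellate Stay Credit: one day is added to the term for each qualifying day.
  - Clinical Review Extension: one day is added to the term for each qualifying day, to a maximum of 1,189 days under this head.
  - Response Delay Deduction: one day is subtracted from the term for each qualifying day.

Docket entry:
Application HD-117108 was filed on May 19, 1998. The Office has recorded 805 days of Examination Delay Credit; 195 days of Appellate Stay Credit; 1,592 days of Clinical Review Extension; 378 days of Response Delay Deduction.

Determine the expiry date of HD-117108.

2021-05-04

Base term: filing date + 18 years → 19 May 2016.
Examination Delay Credit: +805 days → 2 August 2018.
Appellate Stay Credit: +195 days → 13 February 2019.
Clinical Review Extension: 1592 days claimed exceeds the 1189-day cap, so +1189 days → 17 May 2022.
Response Delay Deduction: −378 days → 4 May 2021.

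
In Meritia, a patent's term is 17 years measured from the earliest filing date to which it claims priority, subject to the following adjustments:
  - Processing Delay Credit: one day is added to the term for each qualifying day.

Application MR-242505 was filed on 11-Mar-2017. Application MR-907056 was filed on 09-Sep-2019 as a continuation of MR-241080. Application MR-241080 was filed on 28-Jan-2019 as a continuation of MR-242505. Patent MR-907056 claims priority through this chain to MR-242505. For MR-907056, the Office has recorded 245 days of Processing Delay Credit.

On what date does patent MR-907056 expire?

November 11, 2034

Earliest priority filing: 11 March 2017.
Base term: 11 March 2017 + 17 years → 11 March 2034.
Processing Delay Credit: +245 days → 11 November 2034.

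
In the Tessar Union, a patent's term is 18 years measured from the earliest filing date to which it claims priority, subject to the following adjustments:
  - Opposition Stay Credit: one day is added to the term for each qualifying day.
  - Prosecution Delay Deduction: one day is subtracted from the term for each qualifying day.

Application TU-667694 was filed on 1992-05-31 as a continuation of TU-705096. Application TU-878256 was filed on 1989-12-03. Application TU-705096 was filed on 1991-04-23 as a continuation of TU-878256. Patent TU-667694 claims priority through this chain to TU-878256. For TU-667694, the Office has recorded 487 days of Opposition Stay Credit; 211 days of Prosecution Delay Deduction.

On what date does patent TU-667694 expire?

September 4, 2008

Earliest priority filing: 3 December 1989.
Base term: 3 December 1989 + 18 years → 3 December 2007.
Opposition Stay Credit: +487 days → 3 April 2009.
Prosecution Delay Deduction: −211 days → 4 September 2008.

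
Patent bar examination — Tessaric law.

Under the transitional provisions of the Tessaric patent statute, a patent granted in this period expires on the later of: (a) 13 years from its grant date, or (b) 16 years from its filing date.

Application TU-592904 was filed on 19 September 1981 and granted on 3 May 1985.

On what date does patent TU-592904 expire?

May 3, 1998

(a) grant + 13 years → 3 May 1998.
(b) filing + 16 years → 19 September 1997.
Later of the two: 3 May 1998.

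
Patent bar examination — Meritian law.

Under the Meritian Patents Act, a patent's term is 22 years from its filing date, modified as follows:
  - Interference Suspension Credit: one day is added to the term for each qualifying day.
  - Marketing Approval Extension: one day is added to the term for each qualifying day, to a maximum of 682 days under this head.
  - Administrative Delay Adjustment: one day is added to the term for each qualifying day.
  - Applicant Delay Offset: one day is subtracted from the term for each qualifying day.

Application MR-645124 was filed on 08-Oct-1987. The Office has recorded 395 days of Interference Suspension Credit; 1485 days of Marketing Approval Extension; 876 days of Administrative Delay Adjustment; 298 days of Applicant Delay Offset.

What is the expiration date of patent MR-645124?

April 20, 2014

Base term: filing date + 22 years → 8 October 2009.
Interference Suspension Credit: +395 days → 7 November 2010.
Marketing Approval Extension: 1485 days claimed exceeds the 682-day cap, so +682 days → 19 September 2012.
Administrative Delay Adjustment: +876 days → 12 February 2015.
Applicant Delay Offset: −298 days → 20 April 2014.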